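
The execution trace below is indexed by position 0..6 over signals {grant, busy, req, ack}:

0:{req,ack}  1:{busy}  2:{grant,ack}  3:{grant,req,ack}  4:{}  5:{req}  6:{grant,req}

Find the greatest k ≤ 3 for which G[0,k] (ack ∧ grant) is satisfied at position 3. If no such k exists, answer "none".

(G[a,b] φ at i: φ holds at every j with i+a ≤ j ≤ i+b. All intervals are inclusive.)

0

(ack ∧ grant) must hold from j=3 onward; find where it first fails.
  j=3: holds
  j=4: fails
Holds on [3,3], so largest k = 0.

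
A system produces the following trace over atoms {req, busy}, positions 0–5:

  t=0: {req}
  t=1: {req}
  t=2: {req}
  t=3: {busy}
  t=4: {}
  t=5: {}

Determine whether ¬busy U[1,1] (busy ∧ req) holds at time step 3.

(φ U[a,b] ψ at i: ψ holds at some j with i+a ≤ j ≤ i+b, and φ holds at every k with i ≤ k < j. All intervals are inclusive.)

Need some j in [4,4] with (busy ∧ req), and ¬busy at every k in [3,j-1].
  j=4: (busy ∧ req) false.
No j in the window works → until fails.

False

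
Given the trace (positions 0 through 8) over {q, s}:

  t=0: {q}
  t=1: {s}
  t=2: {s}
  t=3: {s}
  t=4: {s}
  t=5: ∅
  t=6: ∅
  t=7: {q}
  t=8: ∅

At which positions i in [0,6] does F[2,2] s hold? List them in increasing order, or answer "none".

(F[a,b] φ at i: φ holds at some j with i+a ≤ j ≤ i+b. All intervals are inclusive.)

Evaluate at each i in [0,6]:
  i=0: ✓ (witness j=2)
  i=1: ✓ (witness j=3)
  i=2: ✓ (witness j=4)
  i=3: ✗ (none in [5,5])
  i=4: ✗ (none in [6,6])
  i=5: ✗ (none in [7,7])
  i=6: ✗ (none in [8,8])

0, 1, 2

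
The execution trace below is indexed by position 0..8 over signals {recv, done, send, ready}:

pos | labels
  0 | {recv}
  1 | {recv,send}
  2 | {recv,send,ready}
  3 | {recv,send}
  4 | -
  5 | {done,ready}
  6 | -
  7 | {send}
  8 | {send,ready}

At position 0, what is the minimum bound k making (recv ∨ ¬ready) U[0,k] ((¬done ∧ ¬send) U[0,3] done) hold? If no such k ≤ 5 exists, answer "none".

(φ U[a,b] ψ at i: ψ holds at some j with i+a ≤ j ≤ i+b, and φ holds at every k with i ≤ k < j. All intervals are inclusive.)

4

Need earliest j ≥ 0 with ((¬done ∧ ¬send) U[0,3] done), and (recv ∨ ¬ready) at every k in [0,j-1].
  j=0: rhs fails.
  j=1: rhs fails.
  j=2: rhs fails.
  j=3: rhs fails.
  j=4: rhs holds; lhs holds on [0,3]. k = 4.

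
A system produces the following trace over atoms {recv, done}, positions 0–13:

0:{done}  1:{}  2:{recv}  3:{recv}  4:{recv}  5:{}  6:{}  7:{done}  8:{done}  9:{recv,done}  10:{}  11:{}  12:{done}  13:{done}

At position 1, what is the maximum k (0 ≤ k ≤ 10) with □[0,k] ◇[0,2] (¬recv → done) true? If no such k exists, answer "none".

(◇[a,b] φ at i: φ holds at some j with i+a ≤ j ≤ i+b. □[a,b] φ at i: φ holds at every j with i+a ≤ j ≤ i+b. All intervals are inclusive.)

10

◇[0,2] (¬recv → done) must hold from j=1 onward; find where it first fails.
  j=1: holds
  j=2: holds
  j=3: holds
  j=4: holds
  j=5: holds
  j=6: holds
  j=7: holds
  j=8: holds
  j=9: holds
  j=10: holds
  j=11: holds
Holds through j=11; largest k = 10.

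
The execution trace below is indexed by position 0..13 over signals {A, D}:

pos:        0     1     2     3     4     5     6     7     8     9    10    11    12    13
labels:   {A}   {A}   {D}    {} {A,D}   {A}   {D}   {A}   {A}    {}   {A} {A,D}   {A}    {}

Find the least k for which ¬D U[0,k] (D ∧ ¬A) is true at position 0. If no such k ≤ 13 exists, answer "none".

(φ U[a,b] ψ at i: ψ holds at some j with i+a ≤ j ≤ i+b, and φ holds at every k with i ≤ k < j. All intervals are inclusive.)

Need earliest j ≥ 0 with (D ∧ ¬A), and ¬D at every k in [0,j-1].
  j=0: rhs fails.
  j=1: rhs fails.
  j=2: rhs holds; lhs holds on [0,1]. k = 2.

2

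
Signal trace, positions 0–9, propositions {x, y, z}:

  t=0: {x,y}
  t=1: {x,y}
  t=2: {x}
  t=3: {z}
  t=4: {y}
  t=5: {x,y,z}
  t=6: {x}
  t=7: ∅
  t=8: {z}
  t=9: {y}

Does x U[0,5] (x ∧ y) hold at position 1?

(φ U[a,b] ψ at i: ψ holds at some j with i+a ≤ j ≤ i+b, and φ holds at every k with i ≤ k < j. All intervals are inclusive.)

Need some j in [1,6] with (x ∧ y), and x at every k in [1,j-1].
  j=1: (x ∧ y) holds; no prefix to check → satisfied.

Yes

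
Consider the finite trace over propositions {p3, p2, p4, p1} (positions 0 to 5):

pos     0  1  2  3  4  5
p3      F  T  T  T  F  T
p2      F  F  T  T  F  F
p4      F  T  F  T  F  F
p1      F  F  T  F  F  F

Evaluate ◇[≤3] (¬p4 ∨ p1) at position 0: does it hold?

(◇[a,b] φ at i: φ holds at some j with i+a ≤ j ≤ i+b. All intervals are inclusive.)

Yes

Check (¬p4 ∨ p1) at each j in [0,3]:
  j=0: true
  j=1: false
  j=2: true
  j=3: false
Found at j=0 → formula holds.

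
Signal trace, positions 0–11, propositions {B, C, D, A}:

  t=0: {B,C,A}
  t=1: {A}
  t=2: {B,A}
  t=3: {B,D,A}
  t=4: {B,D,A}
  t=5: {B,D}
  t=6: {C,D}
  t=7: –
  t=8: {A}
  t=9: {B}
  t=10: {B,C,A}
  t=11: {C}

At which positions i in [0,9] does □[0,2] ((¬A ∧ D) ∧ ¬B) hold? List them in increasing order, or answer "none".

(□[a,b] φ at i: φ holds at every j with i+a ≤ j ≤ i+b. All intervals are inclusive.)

none

Evaluate at each i in [0,9]:
  i=0: ✗ (fails at j=0)
  i=1: ✗ (fails at j=1)
  i=2: ✗ (fails at j=2)
  i=3: ✗ (fails at j=3)
  i=4: ✗ (fails at j=4)
  i=5: ✗ (fails at j=5)
  i=6: ✗ (fails at j=7)
  i=7: ✗ (fails at j=7)
  i=8: ✗ (fails at j=8)
  i=9: ✗ (fails at j=9)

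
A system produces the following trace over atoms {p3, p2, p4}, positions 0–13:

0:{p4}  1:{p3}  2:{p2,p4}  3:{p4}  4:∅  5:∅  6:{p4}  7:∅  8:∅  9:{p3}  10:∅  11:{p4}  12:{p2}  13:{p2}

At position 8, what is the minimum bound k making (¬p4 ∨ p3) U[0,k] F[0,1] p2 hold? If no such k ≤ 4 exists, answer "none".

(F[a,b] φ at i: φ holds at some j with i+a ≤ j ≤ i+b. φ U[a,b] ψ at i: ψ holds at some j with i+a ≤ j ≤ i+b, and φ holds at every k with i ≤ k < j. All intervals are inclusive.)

Need earliest j ≥ 8 with F[0,1] p2, and (¬p4 ∨ p3) at every k in [8,j-1].
  j=8: rhs fails.
  j=9: rhs fails.
  j=10: rhs fails.
  j=11: rhs holds; lhs holds on [8,10]. k = 3.

3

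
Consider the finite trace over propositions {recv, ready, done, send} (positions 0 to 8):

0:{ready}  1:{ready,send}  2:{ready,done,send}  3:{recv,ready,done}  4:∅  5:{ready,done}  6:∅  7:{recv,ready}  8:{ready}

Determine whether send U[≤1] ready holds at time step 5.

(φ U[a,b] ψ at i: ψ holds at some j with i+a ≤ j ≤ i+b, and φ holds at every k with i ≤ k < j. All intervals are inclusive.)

Need some j in [5,6] with ready, and send at every k in [5,j-1].
  j=5: ready holds; no prefix to check → satisfied.

Holds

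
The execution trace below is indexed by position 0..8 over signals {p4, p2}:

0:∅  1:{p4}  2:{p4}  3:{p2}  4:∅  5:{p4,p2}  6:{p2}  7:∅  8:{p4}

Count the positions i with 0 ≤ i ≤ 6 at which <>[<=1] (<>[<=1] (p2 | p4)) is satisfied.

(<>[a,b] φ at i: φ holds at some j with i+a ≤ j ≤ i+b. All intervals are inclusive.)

7

Evaluate at each i in [0,6]:
  i=0: ✓ (witness j=0)
  i=1: ✓ (witness j=1)
  i=2: ✓ (witness j=2)
  i=3: ✓ (witness j=3)
  i=4: ✓ (witness j=4)
  i=5: ✓ (witness j=5)
  i=6: ✓ (witness j=6)
Positions where it holds: {0, 1, 2, 3, 4, 5, 6} → 7.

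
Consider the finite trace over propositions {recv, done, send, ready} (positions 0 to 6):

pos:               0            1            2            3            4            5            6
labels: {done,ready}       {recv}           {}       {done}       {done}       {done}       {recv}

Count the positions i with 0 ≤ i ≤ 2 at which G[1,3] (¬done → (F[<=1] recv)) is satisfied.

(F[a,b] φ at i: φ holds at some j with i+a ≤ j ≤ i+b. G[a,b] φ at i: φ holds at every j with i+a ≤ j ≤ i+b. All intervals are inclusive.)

Evaluate at each i in [0,2]:
  i=0: ✗ (fails at j=2)
  i=1: ✗ (fails at j=2)
  i=2: ✓ (all of [3,5])
Positions where it holds: {2} → 1.

1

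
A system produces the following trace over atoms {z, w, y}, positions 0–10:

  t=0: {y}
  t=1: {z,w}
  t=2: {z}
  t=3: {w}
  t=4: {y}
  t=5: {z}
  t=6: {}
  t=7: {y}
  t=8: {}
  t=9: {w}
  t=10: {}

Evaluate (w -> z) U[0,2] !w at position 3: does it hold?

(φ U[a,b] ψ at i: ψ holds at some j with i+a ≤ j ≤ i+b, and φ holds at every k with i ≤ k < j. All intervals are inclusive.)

Need some j in [3,5] with !w, and (w -> z) at every k in [3,j-1].
  j=3: !w false.
  j=4: !w holds, but (w -> z) fails at k=3 → not this j.
  j=5: !w holds, but (w -> z) fails at k=3 → not this j.
No j in the window works → until fails.

No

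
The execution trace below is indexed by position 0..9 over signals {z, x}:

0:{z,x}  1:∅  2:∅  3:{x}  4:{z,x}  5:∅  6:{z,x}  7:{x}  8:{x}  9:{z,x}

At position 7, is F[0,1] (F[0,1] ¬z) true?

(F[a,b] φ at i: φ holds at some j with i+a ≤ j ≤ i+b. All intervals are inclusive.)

Check F[0,1] ¬z at each j in [7,8]:
  j=7: holds (witness at 7)
  j=8: holds (witness at 8)
Found at j=7 → formula holds.

True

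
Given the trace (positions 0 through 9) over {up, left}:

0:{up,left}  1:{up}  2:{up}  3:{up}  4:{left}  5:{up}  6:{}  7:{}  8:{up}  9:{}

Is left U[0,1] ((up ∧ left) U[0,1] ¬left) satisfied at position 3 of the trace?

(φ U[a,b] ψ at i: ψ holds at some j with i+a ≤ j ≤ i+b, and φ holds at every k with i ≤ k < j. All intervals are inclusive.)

Need some j in [3,4] with ((up ∧ left) U[0,1] ¬left), and left at every k in [3,j-1].
  j=3: ((up ∧ left) U[0,1] ¬left) holds; no prefix to check → satisfied.

Yes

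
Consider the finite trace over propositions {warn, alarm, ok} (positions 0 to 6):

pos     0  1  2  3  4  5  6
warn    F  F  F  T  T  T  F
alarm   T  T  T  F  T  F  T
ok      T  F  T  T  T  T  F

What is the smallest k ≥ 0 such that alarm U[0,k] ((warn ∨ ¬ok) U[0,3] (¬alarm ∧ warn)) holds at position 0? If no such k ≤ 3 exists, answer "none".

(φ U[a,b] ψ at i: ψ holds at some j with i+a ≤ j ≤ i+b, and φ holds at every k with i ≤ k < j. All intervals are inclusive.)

Need earliest j ≥ 0 with ((warn ∨ ¬ok) U[0,3] (¬alarm ∧ warn)), and alarm at every k in [0,j-1].
  j=0: rhs fails.
  j=1: rhs fails.
  j=2: rhs fails.
  j=3: rhs holds; lhs holds on [0,2]. k = 3.

3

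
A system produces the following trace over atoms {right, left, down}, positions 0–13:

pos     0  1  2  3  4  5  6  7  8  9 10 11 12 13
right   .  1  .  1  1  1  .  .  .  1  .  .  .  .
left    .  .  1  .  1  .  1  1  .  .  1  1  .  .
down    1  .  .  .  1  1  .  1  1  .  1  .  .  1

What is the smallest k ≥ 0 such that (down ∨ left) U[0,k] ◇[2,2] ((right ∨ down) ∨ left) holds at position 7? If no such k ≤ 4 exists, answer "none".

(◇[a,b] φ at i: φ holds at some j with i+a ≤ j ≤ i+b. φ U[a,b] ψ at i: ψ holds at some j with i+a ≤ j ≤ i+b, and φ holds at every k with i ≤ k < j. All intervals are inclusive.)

0

Need earliest j ≥ 7 with ◇[2,2] ((right ∨ down) ∨ left), and (down ∨ left) at every k in [7,j-1].
  j=7: rhs holds (empty prefix). k = 0.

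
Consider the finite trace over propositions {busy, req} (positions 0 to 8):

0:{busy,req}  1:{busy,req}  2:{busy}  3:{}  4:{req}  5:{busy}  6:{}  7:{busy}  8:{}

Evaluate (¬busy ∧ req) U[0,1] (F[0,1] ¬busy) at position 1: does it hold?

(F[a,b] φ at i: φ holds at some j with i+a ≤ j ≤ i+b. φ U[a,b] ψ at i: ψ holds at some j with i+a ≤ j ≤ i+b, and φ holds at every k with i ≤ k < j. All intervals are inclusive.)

Does not hold

Need some j in [1,2] with F[0,1] ¬busy, and (¬busy ∧ req) at every k in [1,j-1].
  j=1: F[0,1] ¬busy — fails (none in [1,2]).
  j=2: F[0,1] ¬busy holds, but (¬busy ∧ req) fails at k=1 → not this j.
No j in the window works → until fails.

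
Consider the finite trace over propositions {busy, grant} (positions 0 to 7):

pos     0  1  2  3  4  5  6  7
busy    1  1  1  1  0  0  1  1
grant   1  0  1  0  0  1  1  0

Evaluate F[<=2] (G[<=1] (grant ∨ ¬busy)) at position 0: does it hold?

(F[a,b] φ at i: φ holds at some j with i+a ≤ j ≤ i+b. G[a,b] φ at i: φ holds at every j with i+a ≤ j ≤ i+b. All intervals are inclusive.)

Check G[<=1] (grant ∨ ¬busy) at each j in [0,2]:
  j=0: fails at 1
  j=1: fails at 1
  j=2: fails at 3
No position in the window satisfies it → formula fails.

No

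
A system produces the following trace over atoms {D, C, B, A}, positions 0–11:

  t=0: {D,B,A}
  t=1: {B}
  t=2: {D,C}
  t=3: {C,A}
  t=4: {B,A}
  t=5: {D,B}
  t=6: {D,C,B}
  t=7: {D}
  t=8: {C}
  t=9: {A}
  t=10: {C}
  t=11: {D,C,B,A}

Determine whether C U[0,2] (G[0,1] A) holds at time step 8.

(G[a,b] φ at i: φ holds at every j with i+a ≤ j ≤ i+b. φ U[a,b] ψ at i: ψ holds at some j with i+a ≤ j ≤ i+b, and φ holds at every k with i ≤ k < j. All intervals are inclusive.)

Need some j in [8,10] with G[0,1] A, and C at every k in [8,j-1].
  j=8: G[0,1] A — fails at 8.
  j=9: G[0,1] A — fails at 10.
  j=10: G[0,1] A — fails at 10.
No j in the window works → until fails.

No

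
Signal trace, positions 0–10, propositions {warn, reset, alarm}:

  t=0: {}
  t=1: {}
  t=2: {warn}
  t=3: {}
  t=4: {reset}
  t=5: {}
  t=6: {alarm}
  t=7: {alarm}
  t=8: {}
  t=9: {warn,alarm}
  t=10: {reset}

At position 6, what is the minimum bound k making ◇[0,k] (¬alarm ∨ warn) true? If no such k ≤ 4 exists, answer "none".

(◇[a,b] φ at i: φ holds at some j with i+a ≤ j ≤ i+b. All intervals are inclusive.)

Scan j = 6,7,… for (¬alarm ∨ warn):
  j=6: fails
  j=7: fails
  j=8: holds
First hit at j=8, so smallest k = 8-6 = 2.

2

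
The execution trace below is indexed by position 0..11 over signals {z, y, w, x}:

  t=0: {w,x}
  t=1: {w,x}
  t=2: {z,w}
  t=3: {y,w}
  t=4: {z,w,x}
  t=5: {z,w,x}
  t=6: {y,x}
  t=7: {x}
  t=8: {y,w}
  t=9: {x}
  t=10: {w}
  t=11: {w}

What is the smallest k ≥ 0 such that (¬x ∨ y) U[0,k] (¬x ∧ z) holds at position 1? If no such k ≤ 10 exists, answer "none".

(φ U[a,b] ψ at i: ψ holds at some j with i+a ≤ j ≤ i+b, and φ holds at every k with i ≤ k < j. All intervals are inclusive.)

none

Need earliest j ≥ 1 with (¬x ∧ z), and (¬x ∨ y) at every k in [1,j-1].
  j=1: rhs fails.
  j=2: rhs holds but lhs fails at k=1.
  j=3: rhs fails.
  j=4: rhs fails.
  j=5: rhs fails.
  j=6: rhs fails.
  j=7: rhs fails.
  j=8: rhs fails.
  j=9: rhs fails.
  j=10: rhs fails.
  j=11: rhs fails.
No witness within the range → none.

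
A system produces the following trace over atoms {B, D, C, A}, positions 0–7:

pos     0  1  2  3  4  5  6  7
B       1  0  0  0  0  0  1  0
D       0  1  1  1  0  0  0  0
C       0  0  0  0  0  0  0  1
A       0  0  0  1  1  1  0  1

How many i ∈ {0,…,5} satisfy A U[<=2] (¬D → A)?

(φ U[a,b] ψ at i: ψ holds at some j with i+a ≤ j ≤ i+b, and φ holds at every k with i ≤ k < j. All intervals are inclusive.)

5

Evaluate at each i in [0,5]:
  i=0: ✗ (lhs fails at k=0 before rhs at j=1)
  i=1: ✓ (rhs at j=1)
  i=2: ✓ (rhs at j=2)
  i=3: ✓ (rhs at j=3)
  i=4: ✓ (rhs at j=4)
  i=5: ✓ (rhs at j=5)
Positions where it holds: {1, 2, 3, 4, 5} → 5.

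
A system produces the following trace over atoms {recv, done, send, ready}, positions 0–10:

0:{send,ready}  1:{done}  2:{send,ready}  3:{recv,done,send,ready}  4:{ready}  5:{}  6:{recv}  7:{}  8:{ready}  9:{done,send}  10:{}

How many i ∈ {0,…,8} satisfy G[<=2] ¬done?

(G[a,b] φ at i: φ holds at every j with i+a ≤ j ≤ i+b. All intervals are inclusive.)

Evaluate at each i in [0,8]:
  i=0: ✗ (fails at j=1)
  i=1: ✗ (fails at j=1)
  i=2: ✗ (fails at j=3)
  i=3: ✗ (fails at j=3)
  i=4: ✓ (all of [4,6])
  i=5: ✓ (all of [5,7])
  i=6: ✓ (all of [6,8])
  i=7: ✗ (fails at j=9)
  i=8: ✗ (fails at j=9)
Positions where it holds: {4, 5, 6} → 3.

3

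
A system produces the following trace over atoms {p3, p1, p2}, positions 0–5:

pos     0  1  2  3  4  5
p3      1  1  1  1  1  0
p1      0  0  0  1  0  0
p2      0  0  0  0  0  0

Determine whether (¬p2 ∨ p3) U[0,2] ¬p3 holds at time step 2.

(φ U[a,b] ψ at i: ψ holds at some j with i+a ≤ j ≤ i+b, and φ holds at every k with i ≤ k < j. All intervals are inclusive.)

False

Need some j in [2,4] with ¬p3, and (¬p2 ∨ p3) at every k in [2,j-1].
  j=2: ¬p3 false.
  j=3: ¬p3 false.
  j=4: ¬p3 false.
No j in the window works → until fails.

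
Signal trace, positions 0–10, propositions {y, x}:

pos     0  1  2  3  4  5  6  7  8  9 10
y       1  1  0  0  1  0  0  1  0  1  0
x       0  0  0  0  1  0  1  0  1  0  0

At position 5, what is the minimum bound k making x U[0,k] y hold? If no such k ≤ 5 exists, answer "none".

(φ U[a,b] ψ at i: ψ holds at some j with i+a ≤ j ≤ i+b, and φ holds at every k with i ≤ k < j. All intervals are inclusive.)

Need earliest j ≥ 5 with y, and x at every k in [5,j-1].
  j=5: rhs fails.
  j=6: rhs fails.
  j=7: rhs holds but lhs fails at k=5.
  j=8: rhs fails.
  j=9: rhs holds but lhs fails at k=5.
  j=10: rhs fails.
No witness within the range → none.

none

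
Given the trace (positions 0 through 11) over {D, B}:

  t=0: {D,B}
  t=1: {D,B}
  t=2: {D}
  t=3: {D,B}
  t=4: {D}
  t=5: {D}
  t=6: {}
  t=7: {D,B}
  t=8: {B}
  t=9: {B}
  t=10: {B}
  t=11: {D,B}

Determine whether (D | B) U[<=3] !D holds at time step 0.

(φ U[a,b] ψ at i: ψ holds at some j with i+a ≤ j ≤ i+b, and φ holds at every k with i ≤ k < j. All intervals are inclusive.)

Need some j in [0,3] with !D, and (D | B) at every k in [0,j-1].
  j=0: !D false.
  j=1: !D false.
  j=2: !D false.
  j=3: !D false.
No j in the window works → until fails.

False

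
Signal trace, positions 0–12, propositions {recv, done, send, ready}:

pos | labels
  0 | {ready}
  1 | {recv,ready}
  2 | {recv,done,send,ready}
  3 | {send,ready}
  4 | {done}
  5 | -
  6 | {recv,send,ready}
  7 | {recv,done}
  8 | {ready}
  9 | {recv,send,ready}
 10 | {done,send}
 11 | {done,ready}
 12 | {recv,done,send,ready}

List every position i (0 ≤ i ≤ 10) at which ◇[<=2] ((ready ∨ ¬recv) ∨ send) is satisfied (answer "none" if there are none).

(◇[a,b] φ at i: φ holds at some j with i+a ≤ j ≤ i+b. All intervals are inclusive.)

0, 1, 2, 3, 4, 5, 6, 7, 8, 9, 10

Evaluate at each i in [0,10]:
  i=0: ✓ (witness j=0)
  i=1: ✓ (witness j=1)
  i=2: ✓ (witness j=2)
  i=3: ✓ (witness j=3)
  i=4: ✓ (witness j=4)
  i=5: ✓ (witness j=5)
  i=6: ✓ (witness j=6)
  i=7: ✓ (witness j=8)
  i=8: ✓ (witness j=8)
  i=9: ✓ (witness j=9)
  i=10: ✓ (witness j=10)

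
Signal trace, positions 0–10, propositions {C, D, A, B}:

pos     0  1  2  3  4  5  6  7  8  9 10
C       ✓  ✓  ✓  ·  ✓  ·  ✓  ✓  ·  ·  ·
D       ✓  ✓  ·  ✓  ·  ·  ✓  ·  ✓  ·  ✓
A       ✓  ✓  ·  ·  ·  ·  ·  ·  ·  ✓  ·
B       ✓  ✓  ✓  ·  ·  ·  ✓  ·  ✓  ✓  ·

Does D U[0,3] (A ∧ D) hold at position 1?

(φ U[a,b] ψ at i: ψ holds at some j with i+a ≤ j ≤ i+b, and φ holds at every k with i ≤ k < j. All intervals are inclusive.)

Yes

Need some j in [1,4] with (A ∧ D), and D at every k in [1,j-1].
  j=1: (A ∧ D) holds; no prefix to check → satisfied.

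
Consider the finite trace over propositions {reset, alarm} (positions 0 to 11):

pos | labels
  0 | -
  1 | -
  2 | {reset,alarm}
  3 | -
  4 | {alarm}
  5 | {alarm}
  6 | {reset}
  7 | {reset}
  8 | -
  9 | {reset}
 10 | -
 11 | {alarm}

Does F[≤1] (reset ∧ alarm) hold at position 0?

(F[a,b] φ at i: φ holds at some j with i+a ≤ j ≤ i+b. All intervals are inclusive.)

Does not hold

Check (reset ∧ alarm) at each j in [0,1]:
  j=0: false
  j=1: false
No position in the window satisfies it → formula fails.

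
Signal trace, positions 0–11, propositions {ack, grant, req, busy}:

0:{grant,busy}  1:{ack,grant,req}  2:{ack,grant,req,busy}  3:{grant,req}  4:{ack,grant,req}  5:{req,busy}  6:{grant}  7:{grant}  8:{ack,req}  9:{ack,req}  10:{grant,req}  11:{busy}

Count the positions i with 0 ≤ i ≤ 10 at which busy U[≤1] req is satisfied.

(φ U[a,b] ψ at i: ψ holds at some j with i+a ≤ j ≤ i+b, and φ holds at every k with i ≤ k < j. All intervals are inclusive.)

9

Evaluate at each i in [0,10]:
  i=0: ✓ (rhs at j=1; lhs holds on [0,0])
  i=1: ✓ (rhs at j=1)
  i=2: ✓ (rhs at j=2)
  i=3: ✓ (rhs at j=3)
  i=4: ✓ (rhs at j=4)
  i=5: ✓ (rhs at j=5)
  i=6: ✗ (no rhs in [6,7])
  i=7: ✗ (lhs fails at k=7 before rhs at j=8)
  i=8: ✓ (rhs at j=8)
  i=9: ✓ (rhs at j=9)
  i=10: ✓ (rhs at j=10)
Positions where it holds: {0, 1, 2, 3, 4, 5, 8, 9, 10} → 9.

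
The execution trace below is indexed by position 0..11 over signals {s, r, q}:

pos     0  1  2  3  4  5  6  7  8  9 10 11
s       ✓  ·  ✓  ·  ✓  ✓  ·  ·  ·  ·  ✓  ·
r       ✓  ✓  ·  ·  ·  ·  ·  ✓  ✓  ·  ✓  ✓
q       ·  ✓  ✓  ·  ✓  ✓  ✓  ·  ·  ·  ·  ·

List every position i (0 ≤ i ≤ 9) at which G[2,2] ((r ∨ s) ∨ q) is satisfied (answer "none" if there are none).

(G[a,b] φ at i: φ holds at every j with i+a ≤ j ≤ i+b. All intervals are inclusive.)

Evaluate at each i in [0,9]:
  i=0: ✓ (all of [2,2])
  i=1: ✗ (fails at j=3)
  i=2: ✓ (all of [4,4])
  i=3: ✓ (all of [5,5])
  i=4: ✓ (all of [6,6])
  i=5: ✓ (all of [7,7])
  i=6: ✓ (all of [8,8])
  i=7: ✗ (fails at j=9)
  i=8: ✓ (all of [10,10])
  i=9: ✓ (all of [11,11])

0, 2, 3, 4, 5, 6, 8, 9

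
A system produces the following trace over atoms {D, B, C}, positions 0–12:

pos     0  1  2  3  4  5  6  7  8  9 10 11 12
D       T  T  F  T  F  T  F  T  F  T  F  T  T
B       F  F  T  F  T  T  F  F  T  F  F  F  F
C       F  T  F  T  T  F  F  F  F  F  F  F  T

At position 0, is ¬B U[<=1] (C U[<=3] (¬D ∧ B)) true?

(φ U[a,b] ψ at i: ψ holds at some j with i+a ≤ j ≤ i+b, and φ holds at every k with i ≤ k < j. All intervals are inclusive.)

Yes

Need some j in [0,1] with (C U[<=3] (¬D ∧ B)), and ¬B at every k in [0,j-1].
  j=0: (C U[<=3] (¬D ∧ B)) — fails.
  j=1: (C U[<=3] (¬D ∧ B)) holds; ¬B holds at every k in [0,0] → satisfied.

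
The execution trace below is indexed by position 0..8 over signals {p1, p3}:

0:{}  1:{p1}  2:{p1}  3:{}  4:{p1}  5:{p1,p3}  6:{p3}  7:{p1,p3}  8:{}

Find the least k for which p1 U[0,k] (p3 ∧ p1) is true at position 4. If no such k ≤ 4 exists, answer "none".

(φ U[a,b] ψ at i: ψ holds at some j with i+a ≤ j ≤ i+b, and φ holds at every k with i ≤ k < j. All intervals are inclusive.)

Need earliest j ≥ 4 with (p3 ∧ p1), and p1 at every k in [4,j-1].
  j=4: rhs fails.
  j=5: rhs holds; lhs holds on [4,4]. k = 1.

1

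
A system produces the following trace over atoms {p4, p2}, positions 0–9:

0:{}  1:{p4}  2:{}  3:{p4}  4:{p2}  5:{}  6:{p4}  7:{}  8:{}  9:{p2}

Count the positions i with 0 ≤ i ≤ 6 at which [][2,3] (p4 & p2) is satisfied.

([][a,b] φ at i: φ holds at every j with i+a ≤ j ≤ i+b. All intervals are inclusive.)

Evaluate at each i in [0,6]:
  i=0: ✗ (fails at j=2)
  i=1: ✗ (fails at j=3)
  i=2: ✗ (fails at j=4)
  i=3: ✗ (fails at j=5)
  i=4: ✗ (fails at j=6)
  i=5: ✗ (fails at j=7)
  i=6: ✗ (fails at j=8)
Positions where it holds: {} → 0.

0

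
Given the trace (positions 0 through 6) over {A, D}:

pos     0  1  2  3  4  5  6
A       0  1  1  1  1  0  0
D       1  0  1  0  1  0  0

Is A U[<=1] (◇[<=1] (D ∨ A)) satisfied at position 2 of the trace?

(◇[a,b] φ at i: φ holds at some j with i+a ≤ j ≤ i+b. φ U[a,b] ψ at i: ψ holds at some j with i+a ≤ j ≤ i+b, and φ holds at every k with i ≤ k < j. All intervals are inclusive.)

Yes

Need some j in [2,3] with ◇[<=1] (D ∨ A), and A at every k in [2,j-1].
  j=2: ◇[<=1] (D ∨ A) holds; no prefix to check → satisfied.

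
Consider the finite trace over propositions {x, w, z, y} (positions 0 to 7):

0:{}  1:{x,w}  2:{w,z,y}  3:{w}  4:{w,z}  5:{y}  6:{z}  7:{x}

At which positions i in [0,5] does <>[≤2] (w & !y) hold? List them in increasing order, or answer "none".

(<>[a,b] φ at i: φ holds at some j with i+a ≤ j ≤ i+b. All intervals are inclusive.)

Evaluate at each i in [0,5]:
  i=0: ✓ (witness j=1)
  i=1: ✓ (witness j=1)
  i=2: ✓ (witness j=3)
  i=3: ✓ (witness j=3)
  i=4: ✓ (witness j=4)
  i=5: ✗ (none in [5,7])

0, 1, 2, 3, 4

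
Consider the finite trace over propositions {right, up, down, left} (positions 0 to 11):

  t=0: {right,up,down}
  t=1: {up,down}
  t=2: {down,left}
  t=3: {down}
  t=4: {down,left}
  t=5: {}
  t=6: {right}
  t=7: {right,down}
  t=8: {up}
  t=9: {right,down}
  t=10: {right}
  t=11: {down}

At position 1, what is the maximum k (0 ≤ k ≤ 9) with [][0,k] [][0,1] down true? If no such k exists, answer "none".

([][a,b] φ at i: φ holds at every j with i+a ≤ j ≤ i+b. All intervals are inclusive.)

2

[][0,1] down must hold from j=1 onward; find where it first fails.
  j=1: holds
  j=2: holds
  j=3: holds
  j=4: fails
Holds on [1,3], so largest k = 2.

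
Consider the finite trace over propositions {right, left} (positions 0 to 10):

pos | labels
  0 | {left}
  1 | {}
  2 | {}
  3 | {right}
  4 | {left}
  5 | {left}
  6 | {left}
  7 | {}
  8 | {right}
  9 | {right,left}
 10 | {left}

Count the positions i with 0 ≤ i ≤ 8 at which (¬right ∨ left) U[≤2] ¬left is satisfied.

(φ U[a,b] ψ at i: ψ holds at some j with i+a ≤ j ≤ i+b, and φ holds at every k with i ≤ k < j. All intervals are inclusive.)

8

Evaluate at each i in [0,8]:
  i=0: ✓ (rhs at j=1; lhs holds on [0,0])
  i=1: ✓ (rhs at j=1)
  i=2: ✓ (rhs at j=2)
  i=3: ✓ (rhs at j=3)
  i=4: ✗ (no rhs in [4,6])
  i=5: ✓ (rhs at j=7; lhs holds on [5,6])
  i=6: ✓ (rhs at j=7; lhs holds on [6,6])
  i=7: ✓ (rhs at j=7)
  i=8: ✓ (rhs at j=8)
Positions where it holds: {0, 1, 2, 3, 5, 6, 7, 8} → 8.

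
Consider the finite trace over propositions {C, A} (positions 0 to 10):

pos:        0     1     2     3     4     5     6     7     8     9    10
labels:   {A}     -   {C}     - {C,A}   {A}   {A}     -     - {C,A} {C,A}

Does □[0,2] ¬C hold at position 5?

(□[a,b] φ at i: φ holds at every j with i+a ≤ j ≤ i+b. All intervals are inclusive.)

Check ¬C at every j in [5,7]:
  j=5: true
  j=6: true
  j=7: true
All positions satisfy it → formula holds.

True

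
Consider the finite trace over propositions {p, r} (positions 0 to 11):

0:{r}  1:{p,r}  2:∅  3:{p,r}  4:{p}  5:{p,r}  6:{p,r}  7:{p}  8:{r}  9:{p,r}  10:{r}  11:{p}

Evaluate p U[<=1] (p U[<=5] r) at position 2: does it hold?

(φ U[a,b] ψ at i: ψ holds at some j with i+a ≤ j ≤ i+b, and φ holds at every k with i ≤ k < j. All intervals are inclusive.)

No

Need some j in [2,3] with (p U[<=5] r), and p at every k in [2,j-1].
  j=2: (p U[<=5] r) — fails.
  j=3: (p U[<=5] r) holds, but p fails at k=2 → not this j.
No j in the window works → until fails.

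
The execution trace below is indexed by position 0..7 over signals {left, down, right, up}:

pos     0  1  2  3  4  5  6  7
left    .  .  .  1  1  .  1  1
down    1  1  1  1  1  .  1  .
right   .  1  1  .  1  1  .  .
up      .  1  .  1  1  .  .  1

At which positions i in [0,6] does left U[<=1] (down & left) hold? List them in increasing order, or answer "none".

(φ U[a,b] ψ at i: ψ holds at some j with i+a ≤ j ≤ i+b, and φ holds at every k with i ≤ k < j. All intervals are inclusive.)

Evaluate at each i in [0,6]:
  i=0: ✗ (no rhs in [0,1])
  i=1: ✗ (no rhs in [1,2])
  i=2: ✗ (lhs fails at k=2 before rhs at j=3)
  i=3: ✓ (rhs at j=3)
  i=4: ✓ (rhs at j=4)
  i=5: ✗ (lhs fails at k=5 before rhs at j=6)
  i=6: ✓ (rhs at j=6)

3, 4, 6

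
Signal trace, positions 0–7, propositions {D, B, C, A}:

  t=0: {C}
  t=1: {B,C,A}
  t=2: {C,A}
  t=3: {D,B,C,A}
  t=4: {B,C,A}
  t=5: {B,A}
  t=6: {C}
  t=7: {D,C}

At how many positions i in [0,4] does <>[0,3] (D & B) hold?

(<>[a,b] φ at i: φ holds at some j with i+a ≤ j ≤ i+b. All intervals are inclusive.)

Evaluate at each i in [0,4]:
  i=0: ✓ (witness j=3)
  i=1: ✓ (witness j=3)
  i=2: ✓ (witness j=3)
  i=3: ✓ (witness j=3)
  i=4: ✗ (none in [4,7])
Positions where it holds: {0, 1, 2, 3} → 4.

4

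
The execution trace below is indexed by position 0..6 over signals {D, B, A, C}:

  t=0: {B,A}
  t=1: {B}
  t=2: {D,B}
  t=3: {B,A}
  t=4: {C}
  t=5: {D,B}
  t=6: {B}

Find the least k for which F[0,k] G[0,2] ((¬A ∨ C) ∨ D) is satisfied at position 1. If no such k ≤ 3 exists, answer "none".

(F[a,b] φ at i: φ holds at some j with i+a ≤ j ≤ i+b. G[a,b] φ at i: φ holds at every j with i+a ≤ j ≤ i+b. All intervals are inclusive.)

Scan j = 1,2,… for G[0,2] ((¬A ∨ C) ∨ D):
  j=1: fails
  j=2: fails
  j=3: fails
  j=4: holds
First hit at j=4, so smallest k = 4-1 = 3.

3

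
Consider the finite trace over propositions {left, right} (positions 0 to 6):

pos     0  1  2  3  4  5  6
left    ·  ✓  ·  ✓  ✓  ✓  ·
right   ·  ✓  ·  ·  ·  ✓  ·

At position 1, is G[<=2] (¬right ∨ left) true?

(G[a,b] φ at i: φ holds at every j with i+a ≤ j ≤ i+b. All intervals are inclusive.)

True

Check (¬right ∨ left) at every j in [1,3]:
  j=1: true
  j=2: true
  j=3: true
All positions satisfy it → formula holds.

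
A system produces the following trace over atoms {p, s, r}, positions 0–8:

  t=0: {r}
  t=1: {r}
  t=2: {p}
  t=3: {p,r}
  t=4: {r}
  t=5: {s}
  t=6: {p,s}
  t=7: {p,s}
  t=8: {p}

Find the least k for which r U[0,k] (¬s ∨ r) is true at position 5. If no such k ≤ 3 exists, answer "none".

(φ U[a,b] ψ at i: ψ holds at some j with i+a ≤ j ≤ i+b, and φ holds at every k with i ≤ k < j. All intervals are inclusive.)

none

Need earliest j ≥ 5 with (¬s ∨ r), and r at every k in [5,j-1].
  j=5: rhs fails.
  j=6: rhs fails.
  j=7: rhs fails.
  j=8: rhs holds but lhs fails at k=5.
No witness within the range → none.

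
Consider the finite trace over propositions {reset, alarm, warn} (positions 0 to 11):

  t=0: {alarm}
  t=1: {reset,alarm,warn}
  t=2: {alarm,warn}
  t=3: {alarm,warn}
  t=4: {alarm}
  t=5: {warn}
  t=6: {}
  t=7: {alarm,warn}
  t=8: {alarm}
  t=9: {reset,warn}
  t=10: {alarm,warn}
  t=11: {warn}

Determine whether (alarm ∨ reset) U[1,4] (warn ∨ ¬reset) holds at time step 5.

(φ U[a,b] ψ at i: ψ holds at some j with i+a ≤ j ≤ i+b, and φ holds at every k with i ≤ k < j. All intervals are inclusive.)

Does not hold

Need some j in [6,9] with (warn ∨ ¬reset), and (alarm ∨ reset) at every k in [5,j-1].
  j=6: (warn ∨ ¬reset) holds, but (alarm ∨ reset) fails at k=5 → not this j.
  j=7: (warn ∨ ¬reset) holds, but (alarm ∨ reset) fails at k=5 → not this j.
  j=8: (warn ∨ ¬reset) holds, but (alarm ∨ reset) fails at k=5 → not this j.
  j=9: (warn ∨ ¬reset) holds, but (alarm ∨ reset) fails at k=5 → not this j.
No j in the window works → until fails.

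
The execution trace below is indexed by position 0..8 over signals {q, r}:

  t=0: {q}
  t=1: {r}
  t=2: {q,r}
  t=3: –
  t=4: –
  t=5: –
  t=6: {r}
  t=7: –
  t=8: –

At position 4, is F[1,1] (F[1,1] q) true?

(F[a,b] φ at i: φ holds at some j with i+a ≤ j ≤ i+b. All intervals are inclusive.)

False

Check F[1,1] q at each j in [5,5]:
  j=5: fails (none in [6,6])
No position in the window satisfies it → formula fails.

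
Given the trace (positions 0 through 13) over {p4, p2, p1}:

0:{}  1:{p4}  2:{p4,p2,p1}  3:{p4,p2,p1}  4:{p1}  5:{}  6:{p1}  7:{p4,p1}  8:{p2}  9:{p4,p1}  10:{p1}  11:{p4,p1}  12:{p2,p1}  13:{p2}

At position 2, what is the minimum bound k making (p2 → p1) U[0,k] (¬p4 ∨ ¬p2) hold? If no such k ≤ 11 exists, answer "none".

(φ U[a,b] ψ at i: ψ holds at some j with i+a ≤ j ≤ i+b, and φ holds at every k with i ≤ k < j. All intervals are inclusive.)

2

Need earliest j ≥ 2 with (¬p4 ∨ ¬p2), and (p2 → p1) at every k in [2,j-1].
  j=2: rhs fails.
  j=3: rhs fails.
  j=4: rhs holds; lhs holds on [2,3]. k = 2.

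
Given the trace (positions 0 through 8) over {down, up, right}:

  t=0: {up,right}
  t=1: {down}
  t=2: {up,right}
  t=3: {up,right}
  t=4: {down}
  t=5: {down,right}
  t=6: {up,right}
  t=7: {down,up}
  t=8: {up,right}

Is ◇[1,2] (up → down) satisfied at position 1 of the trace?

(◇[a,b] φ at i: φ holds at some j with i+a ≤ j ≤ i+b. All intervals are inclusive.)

Check (up → down) at each j in [2,3]:
  j=2: false
  j=3: false
No position in the window satisfies it → formula fails.

False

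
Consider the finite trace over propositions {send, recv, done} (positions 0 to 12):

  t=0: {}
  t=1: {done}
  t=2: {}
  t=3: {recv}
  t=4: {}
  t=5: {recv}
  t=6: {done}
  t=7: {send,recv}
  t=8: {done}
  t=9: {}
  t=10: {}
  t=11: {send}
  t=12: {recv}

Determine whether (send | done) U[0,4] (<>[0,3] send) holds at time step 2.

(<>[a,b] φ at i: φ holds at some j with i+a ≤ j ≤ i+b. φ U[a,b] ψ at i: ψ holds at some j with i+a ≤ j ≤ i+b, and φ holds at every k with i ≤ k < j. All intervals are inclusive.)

No

Need some j in [2,6] with <>[0,3] send, and (send | done) at every k in [2,j-1].
  j=2: <>[0,3] send — fails (none in [2,5]).
  j=3: <>[0,3] send — fails (none in [3,6]).
  j=4: <>[0,3] send holds, but (send | done) fails at k=2 → not this j.
  j=5: <>[0,3] send holds, but (send | done) fails at k=2 → not this j.
  j=6: <>[0,3] send holds, but (send | done) fails at k=2 → not this j.
No j in the window works → until fails.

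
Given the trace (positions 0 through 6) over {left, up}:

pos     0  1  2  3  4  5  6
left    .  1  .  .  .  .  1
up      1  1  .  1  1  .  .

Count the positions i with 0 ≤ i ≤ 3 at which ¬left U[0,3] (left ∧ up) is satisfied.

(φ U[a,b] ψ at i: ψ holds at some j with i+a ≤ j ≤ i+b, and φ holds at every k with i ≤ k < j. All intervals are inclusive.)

Evaluate at each i in [0,3]:
  i=0: ✓ (rhs at j=1; lhs holds on [0,0])
  i=1: ✓ (rhs at j=1)
  i=2: ✗ (no rhs in [2,5])
  i=3: ✗ (no rhs in [3,6])
Positions where it holds: {0, 1} → 2.

2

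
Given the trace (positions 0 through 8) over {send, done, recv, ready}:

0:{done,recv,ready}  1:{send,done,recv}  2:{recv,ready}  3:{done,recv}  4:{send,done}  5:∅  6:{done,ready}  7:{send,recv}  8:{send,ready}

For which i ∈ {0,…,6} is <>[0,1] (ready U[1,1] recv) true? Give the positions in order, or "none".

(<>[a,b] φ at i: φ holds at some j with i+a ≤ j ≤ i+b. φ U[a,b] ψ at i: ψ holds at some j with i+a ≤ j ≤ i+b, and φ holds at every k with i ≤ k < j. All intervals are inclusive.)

Evaluate at each i in [0,6]:
  i=0: ✓ (witness j=0)
  i=1: ✓ (witness j=2)
  i=2: ✓ (witness j=2)
  i=3: ✗ (none in [3,4])
  i=4: ✗ (none in [4,5])
  i=5: ✓ (witness j=6)
  i=6: ✓ (witness j=6)

0, 1, 2, 5, 6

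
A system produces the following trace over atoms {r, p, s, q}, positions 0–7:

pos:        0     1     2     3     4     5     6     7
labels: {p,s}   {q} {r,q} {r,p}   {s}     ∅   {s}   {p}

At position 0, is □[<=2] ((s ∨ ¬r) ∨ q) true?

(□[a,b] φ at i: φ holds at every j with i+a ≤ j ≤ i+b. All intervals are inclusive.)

Yes

Check ((s ∨ ¬r) ∨ q) at every j in [0,2]:
  j=0: true
  j=1: true
  j=2: true
All positions satisfy it → formula holds.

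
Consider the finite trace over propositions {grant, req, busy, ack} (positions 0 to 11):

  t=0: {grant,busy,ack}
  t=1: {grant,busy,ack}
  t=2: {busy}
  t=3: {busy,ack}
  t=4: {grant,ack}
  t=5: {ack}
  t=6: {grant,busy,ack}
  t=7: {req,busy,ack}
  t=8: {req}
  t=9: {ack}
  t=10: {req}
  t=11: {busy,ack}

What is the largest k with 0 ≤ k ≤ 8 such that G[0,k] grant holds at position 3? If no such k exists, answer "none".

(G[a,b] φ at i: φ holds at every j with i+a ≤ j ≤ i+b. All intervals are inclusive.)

grant must hold from j=3 onward; find where it first fails.
  j=3: fails → no k works.

none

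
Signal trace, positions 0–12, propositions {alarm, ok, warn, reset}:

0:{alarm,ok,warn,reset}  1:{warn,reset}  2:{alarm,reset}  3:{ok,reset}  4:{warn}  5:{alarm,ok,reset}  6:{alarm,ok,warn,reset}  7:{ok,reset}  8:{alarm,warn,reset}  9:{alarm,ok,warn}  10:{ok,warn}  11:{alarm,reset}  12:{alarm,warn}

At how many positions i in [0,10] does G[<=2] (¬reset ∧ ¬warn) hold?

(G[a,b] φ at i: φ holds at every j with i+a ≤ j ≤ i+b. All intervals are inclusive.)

Evaluate at each i in [0,10]:
  i=0: ✗ (fails at j=0)
  i=1: ✗ (fails at j=1)
  i=2: ✗ (fails at j=2)
  i=3: ✗ (fails at j=3)
  i=4: ✗ (fails at j=4)
  i=5: ✗ (fails at j=5)
  i=6: ✗ (fails at j=6)
  i=7: ✗ (fails at j=7)
  i=8: ✗ (fails at j=8)
  i=9: ✗ (fails at j=9)
  i=10: ✗ (fails at j=10)
Positions where it holds: {} → 0.

0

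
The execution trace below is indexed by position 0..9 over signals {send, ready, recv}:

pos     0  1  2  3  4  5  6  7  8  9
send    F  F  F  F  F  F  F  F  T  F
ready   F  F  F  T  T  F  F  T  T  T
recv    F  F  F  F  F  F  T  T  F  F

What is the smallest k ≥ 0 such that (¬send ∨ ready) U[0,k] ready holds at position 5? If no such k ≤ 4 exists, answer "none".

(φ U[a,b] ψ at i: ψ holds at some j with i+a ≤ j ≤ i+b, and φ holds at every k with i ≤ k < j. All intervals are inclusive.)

2

Need earliest j ≥ 5 with ready, and (¬send ∨ ready) at every k in [5,j-1].
  j=5: rhs fails.
  j=6: rhs fails.
  j=7: rhs holds; lhs holds on [5,6]. k = 2.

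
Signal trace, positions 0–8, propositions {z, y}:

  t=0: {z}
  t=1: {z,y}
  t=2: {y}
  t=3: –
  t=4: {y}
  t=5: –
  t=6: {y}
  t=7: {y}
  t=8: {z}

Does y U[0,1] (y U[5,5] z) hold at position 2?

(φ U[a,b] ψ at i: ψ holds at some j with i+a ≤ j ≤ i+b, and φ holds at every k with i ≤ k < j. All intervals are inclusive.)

Does not hold

Need some j in [2,3] with (y U[5,5] z), and y at every k in [2,j-1].
  j=2: (y U[5,5] z) — fails.
  j=3: (y U[5,5] z) — fails.
No j in the window works → until fails.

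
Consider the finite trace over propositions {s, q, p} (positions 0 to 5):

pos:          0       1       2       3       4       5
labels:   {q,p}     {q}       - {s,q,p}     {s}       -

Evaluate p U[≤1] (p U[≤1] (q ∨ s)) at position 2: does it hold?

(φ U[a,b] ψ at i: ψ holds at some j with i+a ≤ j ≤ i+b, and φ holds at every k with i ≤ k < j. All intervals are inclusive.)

Does not hold

Need some j in [2,3] with (p U[≤1] (q ∨ s)), and p at every k in [2,j-1].
  j=2: (p U[≤1] (q ∨ s)) — fails.
  j=3: (p U[≤1] (q ∨ s)) holds, but p fails at k=2 → not this j.
No j in the window works → until fails.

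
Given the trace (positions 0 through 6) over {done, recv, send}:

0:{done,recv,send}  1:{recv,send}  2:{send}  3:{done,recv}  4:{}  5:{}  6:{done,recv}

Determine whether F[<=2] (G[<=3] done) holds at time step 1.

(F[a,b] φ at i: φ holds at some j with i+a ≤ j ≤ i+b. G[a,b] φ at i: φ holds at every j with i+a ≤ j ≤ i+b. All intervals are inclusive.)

No

Check G[<=3] done at each j in [1,3]:
  j=1: fails at 1
  j=2: fails at 2
  j=3: fails at 4
No position in the window satisfies it → formula fails.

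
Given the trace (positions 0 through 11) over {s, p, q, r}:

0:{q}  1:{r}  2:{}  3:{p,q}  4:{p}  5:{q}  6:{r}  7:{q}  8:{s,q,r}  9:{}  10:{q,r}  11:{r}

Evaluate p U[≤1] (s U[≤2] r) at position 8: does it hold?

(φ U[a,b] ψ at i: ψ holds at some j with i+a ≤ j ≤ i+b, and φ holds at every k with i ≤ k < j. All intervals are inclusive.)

Need some j in [8,9] with (s U[≤2] r), and p at every k in [8,j-1].
  j=8: (s U[≤2] r) holds; no prefix to check → satisfied.

Yes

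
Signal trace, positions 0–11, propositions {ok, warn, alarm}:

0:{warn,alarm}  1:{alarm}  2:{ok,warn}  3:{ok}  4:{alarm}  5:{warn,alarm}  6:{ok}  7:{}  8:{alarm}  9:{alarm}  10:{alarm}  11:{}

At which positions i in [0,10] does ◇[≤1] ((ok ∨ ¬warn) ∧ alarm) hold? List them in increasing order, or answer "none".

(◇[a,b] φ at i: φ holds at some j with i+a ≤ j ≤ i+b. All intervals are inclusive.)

0, 1, 3, 4, 7, 8, 9, 10

Evaluate at each i in [0,10]:
  i=0: ✓ (witness j=1)
  i=1: ✓ (witness j=1)
  i=2: ✗ (none in [2,3])
  i=3: ✓ (witness j=4)
  i=4: ✓ (witness j=4)
  i=5: ✗ (none in [5,6])
  i=6: ✗ (none in [6,7])
  i=7: ✓ (witness j=8)
  i=8: ✓ (witness j=8)
  i=9: ✓ (witness j=9)
  i=10: ✓ (witness j=10)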